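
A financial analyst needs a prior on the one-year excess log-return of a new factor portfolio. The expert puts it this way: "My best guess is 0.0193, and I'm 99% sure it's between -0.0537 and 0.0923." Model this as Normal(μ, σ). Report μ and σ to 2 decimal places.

A symmetric 99% interval runs μ ± z·σ with z = 2.576.
Half-width = 0.073, so σ = 0.073/2.576 = 0.03.
μ is the stated best guess, 0.02.

μ = 0.02, σ = 0.03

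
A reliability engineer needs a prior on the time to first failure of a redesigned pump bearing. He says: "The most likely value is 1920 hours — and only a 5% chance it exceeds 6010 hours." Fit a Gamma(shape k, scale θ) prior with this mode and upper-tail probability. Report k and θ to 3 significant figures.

Gamma(k,θ) with k>1 has mode (k−1)θ, so θ = 1920/(k−1).
Need P(X < 6010) = 0.95 with θ tied to k this way. Start at k = 2, θ = 1920: P(X<6010) ≈ 0.819.
Too low — raise k to concentrate. Iterating converges to k ≈ 3.02.
Then θ = 1920/(3.02−1) ≈ 950.

k ≈ 3.02, θ ≈ 950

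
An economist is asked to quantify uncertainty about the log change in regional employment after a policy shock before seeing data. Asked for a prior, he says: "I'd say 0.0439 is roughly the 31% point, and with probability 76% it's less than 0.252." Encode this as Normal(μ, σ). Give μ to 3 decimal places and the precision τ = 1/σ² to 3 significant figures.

μ = 0.130, τ = 33.4

For Normal(μ,σ), the p-quantile is μ + z_p·σ. Here z_{0.31} = -0.4959, z_{0.76} = 0.7063.
So 0.0439 = μ − 0.4959σ and 0.252 = μ + 0.7063σ.
Subtracting: σ = (0.252 − 0.0439)/(0.7063 − (-0.4959)) = 0.173.
Then μ = 0.0439 − (-0.4959)·0.173 = 0.130.
Precision τ = 1/σ² = 1/0.1731² = 33.4.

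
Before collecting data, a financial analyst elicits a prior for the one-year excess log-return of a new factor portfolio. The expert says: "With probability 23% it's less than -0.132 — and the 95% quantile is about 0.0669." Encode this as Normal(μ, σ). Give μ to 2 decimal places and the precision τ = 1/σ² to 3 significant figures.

For Normal(μ,σ), the p-quantile is μ + z_p·σ. Here z_{0.23} = -0.7388, z_{0.95} = 1.645.
So -0.132 = μ − 0.7388σ and 0.0669 = μ + 1.645σ.
Subtracting: σ = (0.0669 − -0.132)/(1.645 − (-0.7388)) = 0.08.
Then μ = -0.132 − (-0.7388)·0.08 = -0.07.
Precision τ = 1/σ² = 1/0.08344² = 144.

μ = -0.07, τ = 144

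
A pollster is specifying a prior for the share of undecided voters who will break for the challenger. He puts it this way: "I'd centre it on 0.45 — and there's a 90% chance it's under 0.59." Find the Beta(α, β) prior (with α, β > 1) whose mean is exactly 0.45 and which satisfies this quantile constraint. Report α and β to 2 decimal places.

α ≈ 9.32, β ≈ 11.39

With mean 0.45 fixed, write α = 0.45s, β = 0.55s where s = α+β.
Need P(θ < 0.59) = 0.9 under Beta(0.45s, 0.55s). Normal approximation: (q−m)/√(m(1−m)/s) ≈ z_{0.9} = 1.28, so s ≈ 0.45·0.55·(1.28)²/(0.59−0.45)² = 20.7.
At s = 20.7: P(θ<0.59) ≈ 0.900. Adjusting to match 0.9 gives s ≈ 20.72.
So α = 0.45·20.72 ≈ 9.32, β = 0.55·20.72 ≈ 11.39.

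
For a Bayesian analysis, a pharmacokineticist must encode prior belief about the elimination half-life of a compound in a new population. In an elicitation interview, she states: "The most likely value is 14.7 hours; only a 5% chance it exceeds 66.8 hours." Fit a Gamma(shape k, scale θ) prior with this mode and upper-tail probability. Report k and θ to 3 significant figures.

Gamma(k,θ) with k>1 has mode (k−1)θ, so θ = 14.7/(k−1).
Need P(X < 66.8) = 0.95 with θ tied to k this way. Start at k = 2, θ = 14.7: P(X<66.8) ≈ 0.941.
Too low — raise k to concentrate. Iterating converges to k ≈ 2.07.
Then θ = 14.7/(2.07−1) ≈ 13.8.

k ≈ 2.07, θ ≈ 13.8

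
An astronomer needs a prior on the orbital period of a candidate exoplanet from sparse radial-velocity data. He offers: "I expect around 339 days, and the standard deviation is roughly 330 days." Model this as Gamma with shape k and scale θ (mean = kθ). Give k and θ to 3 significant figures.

k ≈ 1.06, θ ≈ 321

For Gamma(k, scale θ): mean = kθ, variance = kθ², so CV = 1/√k.
CV = SD/mean = 330/339 = 0.9735, hence k = 1/CV² = 1.06.
Then θ = mean/k = 339/1.06 = 321.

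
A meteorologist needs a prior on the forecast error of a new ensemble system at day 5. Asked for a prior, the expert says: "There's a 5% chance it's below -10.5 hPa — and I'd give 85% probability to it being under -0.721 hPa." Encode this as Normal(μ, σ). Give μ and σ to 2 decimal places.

The p-quantile of Normal(μ,σ) is μ + z_p·σ, with z_{0.05} = -1.645 and z_{0.85} = 1.036.
Eliminate σ: μ = (z₂·x₁ − z₁·x₂)/(z₂ − z₁) = (1.036·-10.5 − (-1.645)·-0.721)/2.681 = -4.50.
Then σ = (x₂ − x₁)/(z₂ − z₁) = (-0.721 − -10.5)/2.681 = 3.65.

μ = -4.50, σ = 3.65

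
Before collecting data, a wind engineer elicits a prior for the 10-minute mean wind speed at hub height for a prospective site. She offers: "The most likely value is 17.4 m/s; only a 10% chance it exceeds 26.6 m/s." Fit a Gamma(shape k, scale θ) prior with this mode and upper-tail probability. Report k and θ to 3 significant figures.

k ≈ 11.4, θ ≈ 1.68

Gamma(k,θ) with k>1 has mode (k−1)θ, so θ = 17.4/(k−1).
Need P(X < 26.6) = 0.9 with θ tied to k this way. Start at k = 2, θ = 17.4: P(X<26.6) ≈ 0.452.
Too low — raise k to concentrate. Iterating converges to k ≈ 11.4.
Then θ = 17.4/(11.4−1) ≈ 1.68.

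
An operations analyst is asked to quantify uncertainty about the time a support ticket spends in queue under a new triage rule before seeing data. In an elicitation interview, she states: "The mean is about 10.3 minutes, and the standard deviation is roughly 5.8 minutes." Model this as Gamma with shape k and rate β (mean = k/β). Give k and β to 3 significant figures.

k ≈ 3.15, β ≈ 0.306

For Gamma(k, rate β): mean = k/β, variance = k/β², so CV = 1/√k.
CV = SD/mean = 5.8/10.3 = 0.5631, hence k = 1/CV² = 3.15.
Then β = k/mean = 3.15/10.3 = 0.306.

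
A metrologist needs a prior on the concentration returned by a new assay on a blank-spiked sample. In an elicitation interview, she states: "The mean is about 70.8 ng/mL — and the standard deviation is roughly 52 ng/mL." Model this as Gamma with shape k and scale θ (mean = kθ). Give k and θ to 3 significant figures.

For Gamma(k, scale θ): mean = kθ, variance = kθ², so CV = 1/√k.
CV = SD/mean = 52/70.8 = 0.7345, hence k = 1/CV² = 1.85.
Then θ = mean/k = 70.8/1.85 = 38.2.

k ≈ 1.85, θ ≈ 38.2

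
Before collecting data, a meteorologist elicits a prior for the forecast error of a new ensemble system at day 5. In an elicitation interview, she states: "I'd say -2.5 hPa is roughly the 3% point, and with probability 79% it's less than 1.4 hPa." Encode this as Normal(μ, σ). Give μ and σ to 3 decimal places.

μ = 0.230, σ = 1.451

For Normal(μ,σ), the p-quantile is μ + z_p·σ. Here z_{0.03} = -1.881, z_{0.79} = 0.8064.
So -2.5 = μ − 1.881σ and 1.4 = μ + 0.8064σ.
Subtracting: σ = (1.4 − -2.5)/(0.8064 − (-1.881)) = 1.451.
Then μ = -2.5 − (-1.881)·1.451 = 0.230.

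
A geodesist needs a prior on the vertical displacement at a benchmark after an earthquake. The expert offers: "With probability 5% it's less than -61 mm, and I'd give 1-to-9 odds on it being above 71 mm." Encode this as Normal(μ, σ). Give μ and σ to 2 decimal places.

For Normal(μ,σ), the p-quantile is μ + z_p·σ. Here z_{0.05} = -1.645, z_{0.9} = 1.282.
So -61 = μ − 1.645σ and 71 = μ + 1.282σ.
Subtracting: σ = (71 − -61)/(1.282 − (-1.645)) = 45.11.
Then μ = -61 − (-1.645)·45.11 = 13.19.

μ = 13.19, σ = 45.11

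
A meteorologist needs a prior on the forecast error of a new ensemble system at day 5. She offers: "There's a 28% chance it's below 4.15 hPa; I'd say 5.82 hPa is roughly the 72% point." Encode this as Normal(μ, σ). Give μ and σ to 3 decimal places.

For Normal(μ,σ), the p-quantile is μ + z_p·σ. Here z_{0.28} = -0.5828, z_{0.72} = 0.5828.
So 4.15 = μ − 0.5828σ and 5.82 = μ + 0.5828σ.
Subtracting: σ = (5.82 − 4.15)/(0.5828 − (-0.5828)) = 1.433.
Then μ = 4.15 − (-0.5828)·1.433 = 4.985.

μ = 4.985, σ = 1.433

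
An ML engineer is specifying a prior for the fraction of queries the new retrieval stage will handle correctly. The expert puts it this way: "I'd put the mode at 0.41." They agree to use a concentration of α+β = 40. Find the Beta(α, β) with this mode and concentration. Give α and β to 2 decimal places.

For α,β > 1 the Beta mode is (α−1)/(α+β−2). With α+β = 40, the mode is (α−1)/38.
Set (α−1)/38 = 0.41 → α = 1 + 0.41·38 = 16.58.
β = 40 − α = 23.42.

α = 16.58, β = 23.42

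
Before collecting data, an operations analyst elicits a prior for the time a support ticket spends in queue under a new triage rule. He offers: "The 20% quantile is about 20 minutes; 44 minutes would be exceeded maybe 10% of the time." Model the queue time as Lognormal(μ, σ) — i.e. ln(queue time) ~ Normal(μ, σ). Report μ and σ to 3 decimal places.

μ ≈ 3.308, σ ≈ 0.371

If T ~ Lognormal(μ,σ) then ln T ~ Normal(μ,σ), so the p-quantile of ln T is μ + z_p·σ.
ln(20) = 2.996 and ln(44) = 3.784; z_{0.2} = -0.8416, z_{0.9} = 1.282.
σ = (3.784 − 2.996)/(1.282 − (-0.8416)) = 0.371.
μ = 2.996 − (-0.8416)·0.371 = 3.308.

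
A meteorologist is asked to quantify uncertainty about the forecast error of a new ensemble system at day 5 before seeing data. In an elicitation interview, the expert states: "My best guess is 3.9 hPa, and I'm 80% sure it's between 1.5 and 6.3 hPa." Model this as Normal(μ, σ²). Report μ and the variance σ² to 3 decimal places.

μ = 3.900, σ² = 3.507

A symmetric 80% interval runs μ ± z·σ with z = 1.282.
Half-width = 2.4, so σ = 2.4/1.282 = 1.8727 and σ² = 3.507.
μ is the stated best guess, 3.900.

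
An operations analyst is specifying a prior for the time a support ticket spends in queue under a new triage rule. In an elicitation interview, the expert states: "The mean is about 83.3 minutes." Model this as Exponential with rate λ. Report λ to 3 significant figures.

λ ≈ 0.012

Exponential mean = 1/λ, so λ = 1/83.3 = 0.012.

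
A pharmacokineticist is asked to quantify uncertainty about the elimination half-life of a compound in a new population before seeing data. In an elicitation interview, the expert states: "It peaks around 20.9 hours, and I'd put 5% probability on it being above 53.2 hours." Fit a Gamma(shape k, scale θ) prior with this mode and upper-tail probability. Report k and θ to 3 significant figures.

k ≈ 4.1, θ ≈ 6.73

Gamma(k,θ) with k>1 has mode (k−1)θ, so θ = 20.9/(k−1).
Need P(X < 53.2) = 0.95 with θ tied to k this way. Start at k = 2, θ = 20.9: P(X<53.2) ≈ 0.722.
Too low — raise k to concentrate. Iterating converges to k ≈ 4.1.
Then θ = 20.9/(4.1−1) ≈ 6.73.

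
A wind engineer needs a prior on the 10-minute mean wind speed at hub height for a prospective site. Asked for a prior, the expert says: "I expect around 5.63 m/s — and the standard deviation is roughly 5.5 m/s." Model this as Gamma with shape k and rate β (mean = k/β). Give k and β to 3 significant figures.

For Gamma(k, rate β): mean = k/β, variance = k/β², so CV = 1/√k.
CV = SD/mean = 5.5/5.63 = 0.9769, hence k = 1/CV² = 1.05.
Then β = k/mean = 1.05/5.63 = 0.186.

k ≈ 1.05, β ≈ 0.186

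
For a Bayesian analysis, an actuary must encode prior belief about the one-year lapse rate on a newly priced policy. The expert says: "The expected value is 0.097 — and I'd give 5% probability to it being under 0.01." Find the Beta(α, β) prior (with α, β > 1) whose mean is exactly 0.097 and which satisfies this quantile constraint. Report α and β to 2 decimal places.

With mean 0.097 fixed, write α = 0.097s, β = 0.903s where s = α+β.
Need P(θ < 0.01) = 0.05 under Beta(0.097s, 0.903s). Normal approximation: (q−m)/√(m(1−m)/s) ≈ z_{0.05} = -1.64, so s ≈ 0.097·0.903·(-1.64)²/(0.01−0.097)² = 31.3.
At s = 31.3: P(θ<0.01) ≈ 0.003. Adjusting to match 0.05 gives s ≈ 13.70.
So α = 0.097·13.70 ≈ 1.33, β = 0.903·13.70 ≈ 12.37.

α ≈ 1.33, β ≈ 12.37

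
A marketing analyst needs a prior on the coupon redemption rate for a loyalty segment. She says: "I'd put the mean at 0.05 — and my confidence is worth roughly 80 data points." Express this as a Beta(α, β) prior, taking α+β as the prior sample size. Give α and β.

Under the effective-sample-size interpretation, Beta(α, β) has prior mean α/(α+β) and prior sample size α+β.
So α+β = 80 and α/(α+β) = 0.05, giving α = 0.05·80 = 4 and β = 80 − 4 = 76.

α = 4, β = 76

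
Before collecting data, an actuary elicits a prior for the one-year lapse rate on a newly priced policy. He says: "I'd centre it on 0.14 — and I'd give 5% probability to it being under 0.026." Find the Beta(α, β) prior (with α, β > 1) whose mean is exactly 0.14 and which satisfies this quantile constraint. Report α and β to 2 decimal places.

α ≈ 1.91, β ≈ 11.76

With mean 0.14 fixed, write α = 0.14s, β = 0.86s where s = α+β.
Need P(θ < 0.026) = 0.05 under Beta(0.14s, 0.86s). Normal approximation: (q−m)/√(m(1−m)/s) ≈ z_{0.05} = -1.64, so s ≈ 0.14·0.86·(-1.64)²/(0.026−0.14)² = 25.1.
At s = 25.1: P(θ<0.026) ≈ 0.009. Adjusting to match 0.05 gives s ≈ 13.67.
So α = 0.14·13.67 ≈ 1.91, β = 0.86·13.67 ≈ 11.76.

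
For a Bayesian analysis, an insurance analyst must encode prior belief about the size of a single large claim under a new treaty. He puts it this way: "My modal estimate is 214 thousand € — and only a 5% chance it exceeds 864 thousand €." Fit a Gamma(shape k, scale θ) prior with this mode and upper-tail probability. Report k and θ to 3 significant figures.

Gamma(k,θ) with k>1 has mode (k−1)θ, so θ = 214/(k−1).
Need P(X < 864) = 0.95 with θ tied to k this way. Start at k = 2, θ = 214: P(X<864) ≈ 0.911.
Too low — raise k to concentrate. Iterating converges to k ≈ 2.29.
Then θ = 214/(2.29−1) ≈ 166.

k ≈ 2.29, θ ≈ 166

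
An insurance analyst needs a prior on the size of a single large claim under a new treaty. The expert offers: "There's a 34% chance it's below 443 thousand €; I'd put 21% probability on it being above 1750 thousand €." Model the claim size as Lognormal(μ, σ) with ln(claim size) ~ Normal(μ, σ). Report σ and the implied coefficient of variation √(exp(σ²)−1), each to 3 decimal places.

If T ~ Lognormal(μ,σ) then ln T ~ Normal(μ,σ), so the p-quantile of ln T is μ + z_p·σ.
ln(443) = 6.094 and ln(1750) = 7.467; z_{0.34} = -0.4125, z_{0.79} = 0.8064.
σ = (7.467 − 6.094)/(0.8064 − (-0.4125)) = 1.127.
μ = 6.094 − (-0.4125)·1.127 = 6.558.
CV = √(exp(σ²)−1) = √(exp(1.2703)−1) = 1.601.

σ ≈ 1.127, CV ≈ 1.601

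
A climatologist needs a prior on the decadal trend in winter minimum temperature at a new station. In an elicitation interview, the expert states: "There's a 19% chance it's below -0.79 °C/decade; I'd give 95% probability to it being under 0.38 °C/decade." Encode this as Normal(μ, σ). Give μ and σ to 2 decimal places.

The p-quantile of Normal(μ,σ) is μ + z_p·σ, with z_{0.19} = -0.8779 and z_{0.95} = 1.645.
Eliminate σ: μ = (z₂·x₁ − z₁·x₂)/(z₂ − z₁) = (1.645·-0.79 − (-0.8779)·0.38)/2.523 = -0.38.
Then σ = (x₂ − x₁)/(z₂ − z₁) = (0.38 − -0.79)/2.523 = 0.46.

μ = -0.38, σ = 0.46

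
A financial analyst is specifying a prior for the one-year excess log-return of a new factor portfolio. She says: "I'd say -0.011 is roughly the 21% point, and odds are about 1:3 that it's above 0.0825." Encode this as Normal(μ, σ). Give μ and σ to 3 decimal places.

For Normal(μ,σ), the p-quantile is μ + z_p·σ. Here z_{0.21} = -0.8064, z_{0.75} = 0.6745.
So -0.011 = μ − 0.8064σ and 0.0825 = μ + 0.6745σ.
Subtracting: σ = (0.0825 − -0.011)/(0.6745 − (-0.8064)) = 0.063.
Then μ = -0.011 − (-0.8064)·0.063 = 0.040.

μ = 0.040, σ = 0.063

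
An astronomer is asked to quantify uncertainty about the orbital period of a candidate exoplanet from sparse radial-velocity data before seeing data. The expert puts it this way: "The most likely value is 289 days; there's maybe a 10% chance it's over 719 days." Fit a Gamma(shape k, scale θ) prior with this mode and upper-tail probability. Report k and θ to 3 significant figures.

k ≈ 3.31, θ ≈ 125

Gamma(k,θ) with k>1 has mode (k−1)θ, so θ = 289/(k−1).
Need P(X < 719) = 0.9 with θ tied to k this way. Start at k = 2, θ = 289: P(X<719) ≈ 0.710.
Too low — raise k to concentrate. Iterating converges to k ≈ 3.31.
Then θ = 289/(3.31−1) ≈ 125.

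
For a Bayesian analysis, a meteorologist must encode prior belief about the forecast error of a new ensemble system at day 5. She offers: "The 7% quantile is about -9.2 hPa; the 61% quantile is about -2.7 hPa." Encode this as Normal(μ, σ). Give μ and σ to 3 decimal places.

The p-quantile of Normal(μ,σ) is μ + z_p·σ, with z_{0.07} = -1.476 and z_{0.61} = 0.2793.
Eliminate σ: μ = (z₂·x₁ − z₁·x₂)/(z₂ − z₁) = (0.2793·-9.2 − (-1.476)·-2.7)/1.755 = -3.734.
Then σ = (x₂ − x₁)/(z₂ − z₁) = (-2.7 − -9.2)/1.755 = 3.703.

μ = -3.734, σ = 3.703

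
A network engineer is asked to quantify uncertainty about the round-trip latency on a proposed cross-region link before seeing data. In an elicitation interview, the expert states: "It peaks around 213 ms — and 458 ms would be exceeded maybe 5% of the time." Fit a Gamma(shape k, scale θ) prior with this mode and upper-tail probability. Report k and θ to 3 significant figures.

k ≈ 5.7, θ ≈ 45.3

Gamma(k,θ) with k>1 has mode (k−1)θ, so θ = 213/(k−1).
Need P(X < 458) = 0.95 with θ tied to k this way. Start at k = 2, θ = 213: P(X<458) ≈ 0.633.
Too low — raise k to concentrate. Iterating converges to k ≈ 5.7.
Then θ = 213/(5.7−1) ≈ 45.3.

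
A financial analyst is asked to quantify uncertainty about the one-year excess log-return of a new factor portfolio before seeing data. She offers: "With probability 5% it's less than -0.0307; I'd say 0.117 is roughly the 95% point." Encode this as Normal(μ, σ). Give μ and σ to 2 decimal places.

μ = 0.04, σ = 0.04

The p-quantile of Normal(μ,σ) is μ + z_p·σ, with z_{0.05} = -1.645 and z_{0.95} = 1.645.
Eliminate σ: μ = (z₂·x₁ − z₁·x₂)/(z₂ − z₁) = (1.645·-0.0307 − (-1.645)·0.117)/3.29 = 0.04.
Then σ = (x₂ − x₁)/(z₂ − z₁) = (0.117 − -0.0307)/3.29 = 0.04.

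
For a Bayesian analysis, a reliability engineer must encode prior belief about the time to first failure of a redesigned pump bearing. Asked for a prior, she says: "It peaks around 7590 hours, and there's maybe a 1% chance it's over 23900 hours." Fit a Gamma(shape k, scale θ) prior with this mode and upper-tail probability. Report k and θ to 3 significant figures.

k ≈ 4.38, θ ≈ 2240

Gamma(k,θ) with k>1 has mode (k−1)θ, so θ = 7590/(k−1).
Need P(X < 23900) = 0.99 with θ tied to k this way. Start at k = 2, θ = 7590: P(X<23900) ≈ 0.822.
Too low — raise k to concentrate. Iterating converges to k ≈ 4.38.
Then θ = 7590/(4.38−1) ≈ 2240.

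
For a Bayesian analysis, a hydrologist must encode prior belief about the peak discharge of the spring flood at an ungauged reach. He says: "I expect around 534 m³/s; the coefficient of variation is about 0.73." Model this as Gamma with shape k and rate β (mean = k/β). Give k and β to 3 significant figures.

For Gamma(k, rate β): mean = k/β, variance = k/β², so CV = 1/√k.
CV = 0.73, hence k = 1/CV² = 1.88.
Then β = k/mean = 1.88/534 = 0.00351.

k ≈ 1.88, β ≈ 0.00351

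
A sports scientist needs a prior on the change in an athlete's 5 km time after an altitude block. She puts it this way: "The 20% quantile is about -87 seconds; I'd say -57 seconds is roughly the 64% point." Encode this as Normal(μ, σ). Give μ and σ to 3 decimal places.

The p-quantile of Normal(μ,σ) is μ + z_p·σ, with z_{0.2} = -0.8416 and z_{0.64} = 0.3585.
Eliminate σ: μ = (z₂·x₁ − z₁·x₂)/(z₂ − z₁) = (0.3585·-87 − (-0.8416)·-57)/1.2 = -65.961.
Then σ = (x₂ − x₁)/(z₂ − z₁) = (-57 − -87)/1.2 = 24.998.

μ = -65.961, σ = 24.998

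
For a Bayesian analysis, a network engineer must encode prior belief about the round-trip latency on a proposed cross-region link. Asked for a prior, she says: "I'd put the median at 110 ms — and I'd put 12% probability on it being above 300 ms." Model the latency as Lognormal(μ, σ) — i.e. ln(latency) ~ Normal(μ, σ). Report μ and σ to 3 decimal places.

If T ~ Lognormal(μ,σ) then ln T ~ Normal(μ,σ), so the p-quantile of ln T is μ + z_p·σ.
ln(110) = 4.7 and ln(300) = 5.704; z_{0.5} = 0, z_{0.88} = 1.175.
σ = (5.704 − 4.7)/(1.175 − (0)) = 0.854.
μ = 4.7 − (0)·0.854 = 4.700.

μ ≈ 4.700, σ ≈ 0.854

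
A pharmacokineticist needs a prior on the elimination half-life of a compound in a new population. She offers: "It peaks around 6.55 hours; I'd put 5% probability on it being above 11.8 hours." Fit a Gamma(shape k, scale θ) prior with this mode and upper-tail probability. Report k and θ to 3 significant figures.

k ≈ 9.04, θ ≈ 0.814

Gamma(k,θ) with k>1 has mode (k−1)θ, so θ = 6.55/(k−1).
Need P(X < 11.8) = 0.95 with θ tied to k this way. Start at k = 2, θ = 6.55: P(X<11.8) ≈ 0.538.
Too low — raise k to concentrate. Iterating converges to k ≈ 9.04.
Then θ = 6.55/(9.04−1) ≈ 0.814.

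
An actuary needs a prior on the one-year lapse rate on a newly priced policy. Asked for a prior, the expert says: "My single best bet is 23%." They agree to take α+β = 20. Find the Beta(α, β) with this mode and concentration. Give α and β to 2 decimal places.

α = 5.14, β = 14.86

For α,β > 1 the Beta mode is (α−1)/(α+β−2). With α+β = 20, the mode is (α−1)/18.
Set (α−1)/18 = 0.23 → α = 1 + 0.23·18 = 5.14.
β = 20 − α = 14.86.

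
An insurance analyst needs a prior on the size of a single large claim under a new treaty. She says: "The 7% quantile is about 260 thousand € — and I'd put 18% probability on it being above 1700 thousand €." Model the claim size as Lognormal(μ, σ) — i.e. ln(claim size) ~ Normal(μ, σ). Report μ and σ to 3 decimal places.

If T ~ Lognormal(μ,σ) then ln T ~ Normal(μ,σ), so the p-quantile of ln T is μ + z_p·σ.
ln(260) = 5.561 and ln(1700) = 7.438; z_{0.07} = -1.476, z_{0.82} = 0.9154.
σ = (7.438 − 5.561)/(0.9154 − (-1.476)) = 0.785.
μ = 5.561 − (-1.476)·0.785 = 6.720.

μ ≈ 6.720, σ ≈ 0.785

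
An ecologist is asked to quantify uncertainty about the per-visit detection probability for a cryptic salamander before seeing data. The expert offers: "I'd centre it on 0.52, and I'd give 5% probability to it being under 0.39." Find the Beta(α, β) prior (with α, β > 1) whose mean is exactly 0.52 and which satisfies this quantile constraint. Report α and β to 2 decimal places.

α ≈ 20.51, β ≈ 18.93

With mean 0.52 fixed, write α = 0.52s, β = 0.48s where s = α+β.
Need P(θ < 0.39) = 0.05 under Beta(0.52s, 0.48s). Normal approximation: (q−m)/√(m(1−m)/s) ≈ z_{0.05} = -1.64, so s ≈ 0.52·0.48·(-1.64)²/(0.39−0.52)² = 40.0.
At s = 40.0: P(θ<0.39) ≈ 0.049. Adjusting to match 0.05 gives s ≈ 39.44.
So α = 0.52·39.44 ≈ 20.51, β = 0.48·39.44 ≈ 18.93.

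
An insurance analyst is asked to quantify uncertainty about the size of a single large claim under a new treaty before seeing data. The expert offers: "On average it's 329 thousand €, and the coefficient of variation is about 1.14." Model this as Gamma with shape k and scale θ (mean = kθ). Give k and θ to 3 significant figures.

k ≈ 0.769, θ ≈ 428

For Gamma(k, scale θ): mean = kθ, variance = kθ², so CV = 1/√k.
CV = 1.14, hence k = 1/CV² = 0.769.
Then θ = mean/k = 329/0.769 = 428.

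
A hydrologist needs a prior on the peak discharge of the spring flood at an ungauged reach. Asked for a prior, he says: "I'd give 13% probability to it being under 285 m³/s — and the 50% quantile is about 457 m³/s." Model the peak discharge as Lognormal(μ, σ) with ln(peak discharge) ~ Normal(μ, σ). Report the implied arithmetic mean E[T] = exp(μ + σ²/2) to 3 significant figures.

E[T] ≈ 499 m³/s

If T ~ Lognormal(μ,σ) then ln T ~ Normal(μ,σ), so the p-quantile of ln T is μ + z_p·σ.
ln(285) = 5.652 and ln(457) = 6.125; z_{0.13} = -1.126, z_{0.5} = 0.
σ = (6.125 − 5.652)/(0 − (-1.126)) = 0.419.
μ = 5.652 − (-1.126)·0.419 = 6.125.
E[T] = exp(μ + σ²/2) = exp(6.125 + 0.0879) = 499 m³/s.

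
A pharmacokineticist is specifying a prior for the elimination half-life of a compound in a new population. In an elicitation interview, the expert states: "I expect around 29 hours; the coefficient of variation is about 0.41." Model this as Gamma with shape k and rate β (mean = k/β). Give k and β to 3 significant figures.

For Gamma(k, rate β): mean = k/β, variance = k/β², so CV = 1/√k.
CV = 0.41, hence k = 1/CV² = 5.95.
Then β = k/mean = 5.95/29 = 0.205.

k ≈ 5.95, β ≈ 0.205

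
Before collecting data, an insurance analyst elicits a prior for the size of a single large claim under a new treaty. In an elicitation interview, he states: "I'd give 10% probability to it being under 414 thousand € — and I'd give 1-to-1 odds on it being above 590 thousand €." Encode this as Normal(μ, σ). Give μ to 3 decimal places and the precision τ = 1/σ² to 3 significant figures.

For Normal(μ,σ), the p-quantile is μ + z_p·σ. Here z_{0.1} = -1.282, z_{0.5} = 0.
So 414 = μ − 1.282σ and 590 = μ + 0σ.
Subtracting: σ = (590 − 414)/(0 − (-1.282)) = 137.334.
Then μ = 414 − (-1.282)·137.334 = 590.000.
Precision τ = 1/σ² = 1/137.3² = 5.3e-05.

μ = 590.000, τ = 5.3e-05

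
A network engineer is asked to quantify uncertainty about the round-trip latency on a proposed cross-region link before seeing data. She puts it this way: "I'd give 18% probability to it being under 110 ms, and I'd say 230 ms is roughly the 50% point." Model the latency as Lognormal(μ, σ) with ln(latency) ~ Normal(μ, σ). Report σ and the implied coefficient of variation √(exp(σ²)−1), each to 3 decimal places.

σ ≈ 0.806, CV ≈ 0.956

If T ~ Lognormal(μ,σ) then ln T ~ Normal(μ,σ), so the p-quantile of ln T is μ + z_p·σ.
ln(110) = 4.7 and ln(230) = 5.438; z_{0.18} = -0.9154, z_{0.5} = 0.
σ = (5.438 − 4.7)/(0 − (-0.9154)) = 0.806.
μ = 4.7 − (-0.9154)·0.806 = 5.438.
CV = √(exp(σ²)−1) = √(exp(0.6493)−1) = 0.956.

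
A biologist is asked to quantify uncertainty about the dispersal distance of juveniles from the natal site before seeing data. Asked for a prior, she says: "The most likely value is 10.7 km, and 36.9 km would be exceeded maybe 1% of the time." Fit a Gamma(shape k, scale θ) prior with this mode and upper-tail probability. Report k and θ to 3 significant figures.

k ≈ 3.84, θ ≈ 3.77

Gamma(k,θ) with k>1 has mode (k−1)θ, so θ = 10.7/(k−1).
Need P(X < 36.9) = 0.99 with θ tied to k this way. Start at k = 2, θ = 10.7: P(X<36.9) ≈ 0.859.
Too low — raise k to concentrate. Iterating converges to k ≈ 3.84.
Then θ = 10.7/(3.84−1) ≈ 3.77.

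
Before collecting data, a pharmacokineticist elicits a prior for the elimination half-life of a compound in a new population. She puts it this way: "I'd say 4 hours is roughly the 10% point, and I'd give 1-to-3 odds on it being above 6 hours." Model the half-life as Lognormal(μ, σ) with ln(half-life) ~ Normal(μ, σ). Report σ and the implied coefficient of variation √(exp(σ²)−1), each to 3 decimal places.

If T ~ Lognormal(μ,σ) then ln T ~ Normal(μ,σ), so the p-quantile of ln T is μ + z_p·σ.
ln(4) = 1.386 and ln(6) = 1.792; z_{0.1} = -1.282, z_{0.75} = 0.6745.
σ = (1.792 − 1.386)/(0.6745 − (-1.282)) = 0.207.
μ = 1.386 − (-1.282)·0.207 = 1.652.
CV = √(exp(σ²)−1) = √(exp(0.0430)−1) = 0.210.

σ ≈ 0.207, CV ≈ 0.210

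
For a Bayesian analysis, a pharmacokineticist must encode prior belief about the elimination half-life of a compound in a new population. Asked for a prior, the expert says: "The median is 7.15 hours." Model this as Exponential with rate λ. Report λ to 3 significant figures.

Exponential median = ln 2 / λ, so λ = ln 2 / 7.15 = 0.0969.

λ ≈ 0.0969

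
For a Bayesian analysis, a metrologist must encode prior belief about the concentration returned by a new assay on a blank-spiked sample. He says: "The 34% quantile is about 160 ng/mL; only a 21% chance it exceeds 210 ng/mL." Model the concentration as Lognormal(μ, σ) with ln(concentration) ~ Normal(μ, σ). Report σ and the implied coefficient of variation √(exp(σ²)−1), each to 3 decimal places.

If T ~ Lognormal(μ,σ) then ln T ~ Normal(μ,σ), so the p-quantile of ln T is μ + z_p·σ.
ln(160) = 5.075 and ln(210) = 5.347; z_{0.34} = -0.4125, z_{0.79} = 0.8064.
σ = (5.347 − 5.075)/(0.8064 − (-0.4125)) = 0.223.
μ = 5.075 − (-0.4125)·0.223 = 5.167.
CV = √(exp(σ²)−1) = √(exp(0.0498)−1) = 0.226.

σ ≈ 0.223, CV ≈ 0.226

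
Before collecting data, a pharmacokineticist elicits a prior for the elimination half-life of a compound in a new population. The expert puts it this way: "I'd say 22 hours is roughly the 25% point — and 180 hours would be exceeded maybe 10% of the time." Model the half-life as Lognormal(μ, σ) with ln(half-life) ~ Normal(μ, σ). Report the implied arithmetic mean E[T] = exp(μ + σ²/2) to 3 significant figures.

If T ~ Lognormal(μ,σ) then ln T ~ Normal(μ,σ), so the p-quantile of ln T is μ + z_p·σ.
ln(22) = 3.091 and ln(180) = 5.193; z_{0.25} = -0.6745, z_{0.9} = 1.282.
σ = (5.193 − 3.091)/(1.282 − (-0.6745)) = 1.075.
μ = 3.091 − (-0.6745)·1.075 = 3.816.
E[T] = exp(μ + σ²/2) = exp(3.816 + 0.5774) = 80.9 hours.

E[T] ≈ 80.9 hours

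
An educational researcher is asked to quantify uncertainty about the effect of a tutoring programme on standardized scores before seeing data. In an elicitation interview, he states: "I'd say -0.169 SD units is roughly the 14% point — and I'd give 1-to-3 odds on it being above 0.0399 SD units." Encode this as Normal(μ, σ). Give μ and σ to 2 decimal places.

μ = -0.04, σ = 0.12

The p-quantile of Normal(μ,σ) is μ + z_p·σ, with z_{0.14} = -1.08 and z_{0.75} = 0.6745.
Eliminate σ: μ = (z₂·x₁ − z₁·x₂)/(z₂ − z₁) = (0.6745·-0.169 − (-1.08)·0.0399)/1.755 = -0.04.
Then σ = (x₂ − x₁)/(z₂ − z₁) = (0.0399 − -0.169)/1.755 = 0.12.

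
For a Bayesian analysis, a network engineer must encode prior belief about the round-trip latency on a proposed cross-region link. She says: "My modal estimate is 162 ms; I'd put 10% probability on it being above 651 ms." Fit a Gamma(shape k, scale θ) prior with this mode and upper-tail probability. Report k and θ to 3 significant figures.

k ≈ 1.95, θ ≈ 171

Gamma(k,θ) with k>1 has mode (k−1)θ, so θ = 162/(k−1).
Need P(X < 651) = 0.9 with θ tied to k this way. Start at k = 2, θ = 162: P(X<651) ≈ 0.910.
Too high — lower k to spread out. Iterating converges to k ≈ 1.95.
Then θ = 162/(1.95−1) ≈ 171.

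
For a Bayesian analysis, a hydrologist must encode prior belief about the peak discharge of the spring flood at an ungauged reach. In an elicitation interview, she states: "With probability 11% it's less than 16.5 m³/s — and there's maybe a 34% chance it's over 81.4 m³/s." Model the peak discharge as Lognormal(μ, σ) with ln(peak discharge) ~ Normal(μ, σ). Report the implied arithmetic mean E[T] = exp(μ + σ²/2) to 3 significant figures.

If T ~ Lognormal(μ,σ) then ln T ~ Normal(μ,σ), so the p-quantile of ln T is μ + z_p·σ.
ln(16.5) = 2.803 and ln(81.4) = 4.399; z_{0.11} = -1.227, z_{0.66} = 0.4125.
σ = (4.399 − 2.803)/(0.4125 − (-1.227)) = 0.974.
μ = 2.803 − (-1.227)·0.974 = 3.998.
E[T] = exp(μ + σ²/2) = exp(3.998 + 0.4741) = 87.5 m³/s.

E[T] ≈ 87.5 m³/s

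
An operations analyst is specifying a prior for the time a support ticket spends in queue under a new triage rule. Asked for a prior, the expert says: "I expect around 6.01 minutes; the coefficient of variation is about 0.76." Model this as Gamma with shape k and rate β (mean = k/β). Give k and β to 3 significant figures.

k ≈ 1.73, β ≈ 0.288

For Gamma(k, rate β): mean = k/β, variance = k/β², so CV = 1/√k.
CV = 0.76, hence k = 1/CV² = 1.73.
Then β = k/mean = 1.73/6.01 = 0.288.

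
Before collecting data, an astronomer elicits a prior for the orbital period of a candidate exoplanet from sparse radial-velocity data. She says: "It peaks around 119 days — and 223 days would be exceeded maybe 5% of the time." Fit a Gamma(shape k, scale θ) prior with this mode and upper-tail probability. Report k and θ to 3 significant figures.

Gamma(k,θ) with k>1 has mode (k−1)θ, so θ = 119/(k−1).
Need P(X < 223) = 0.95 with θ tied to k this way. Start at k = 2, θ = 119: P(X<223) ≈ 0.559.
Too low — raise k to concentrate. Iterating converges to k ≈ 8.05.
Then θ = 119/(8.05−1) ≈ 16.9.

k ≈ 8.05, θ ≈ 16.9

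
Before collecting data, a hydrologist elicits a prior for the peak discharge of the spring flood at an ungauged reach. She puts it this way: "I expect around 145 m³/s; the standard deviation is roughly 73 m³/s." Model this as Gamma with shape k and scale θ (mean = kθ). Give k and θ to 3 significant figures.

For Gamma(k, scale θ): mean = kθ, variance = kθ², so CV = 1/√k.
CV = SD/mean = 73/145 = 0.5034, hence k = 1/CV² = 3.95.
Then θ = mean/k = 145/3.95 = 36.8.

k ≈ 3.95, θ ≈ 36.8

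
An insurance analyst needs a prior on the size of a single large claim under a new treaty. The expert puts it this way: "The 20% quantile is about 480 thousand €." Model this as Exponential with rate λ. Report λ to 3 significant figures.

λ ≈ 0.000465

P(T < 480.0) = 1 − e^(−λ·480.0) = 0.2, so λ = −ln(1−0.2)/480.0 = −ln(0.8)/480.0 = 0.000465.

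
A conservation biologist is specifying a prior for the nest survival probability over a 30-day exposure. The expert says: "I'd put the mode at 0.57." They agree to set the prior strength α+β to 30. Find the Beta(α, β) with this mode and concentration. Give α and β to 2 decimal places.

For α,β > 1 the Beta mode is (α−1)/(α+β−2). With α+β = 30, the mode is (α−1)/28.
Set (α−1)/28 = 0.57 → α = 1 + 0.57·28 = 16.96.
β = 30 − α = 13.04.

α = 16.96, β = 13.04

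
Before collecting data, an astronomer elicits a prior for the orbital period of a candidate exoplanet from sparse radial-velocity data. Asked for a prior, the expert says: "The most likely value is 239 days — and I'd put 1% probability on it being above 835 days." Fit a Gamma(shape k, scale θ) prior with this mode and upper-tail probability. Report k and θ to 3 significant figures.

Gamma(k,θ) with k>1 has mode (k−1)θ, so θ = 239/(k−1).
Need P(X < 835) = 0.99 with θ tied to k this way. Start at k = 2, θ = 239: P(X<835) ≈ 0.863.
Too low — raise k to concentrate. Iterating converges to k ≈ 3.77.
Then θ = 239/(3.77−1) ≈ 86.3.

k ≈ 3.77, θ ≈ 86.3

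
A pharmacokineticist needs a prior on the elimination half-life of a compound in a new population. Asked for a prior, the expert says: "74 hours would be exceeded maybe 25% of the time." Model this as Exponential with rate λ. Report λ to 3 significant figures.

P(T > 74.0) = e^(−λ·74.0) = 0.25, so λ = −ln(0.25)/74.0 = 0.0187.

λ ≈ 0.0187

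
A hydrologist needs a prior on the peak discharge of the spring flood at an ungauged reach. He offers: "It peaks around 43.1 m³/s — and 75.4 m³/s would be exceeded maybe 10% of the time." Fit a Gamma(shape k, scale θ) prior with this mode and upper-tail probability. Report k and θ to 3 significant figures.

Gamma(k,θ) with k>1 has mode (k−1)θ, so θ = 43.1/(k−1).
Need P(X < 75.4) = 0.9 with θ tied to k this way. Start at k = 2, θ = 43.1: P(X<75.4) ≈ 0.522.
Too low — raise k to concentrate. Iterating converges to k ≈ 7.07.
Then θ = 43.1/(7.07−1) ≈ 7.1.

k ≈ 7.07, θ ≈ 7.1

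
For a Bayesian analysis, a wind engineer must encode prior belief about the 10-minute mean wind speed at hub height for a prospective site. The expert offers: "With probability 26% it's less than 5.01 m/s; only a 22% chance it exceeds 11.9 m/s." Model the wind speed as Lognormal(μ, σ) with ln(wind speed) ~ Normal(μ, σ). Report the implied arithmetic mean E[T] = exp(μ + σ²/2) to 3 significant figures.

E[T] ≈ 8.95 m/s

If T ~ Lognormal(μ,σ) then ln T ~ Normal(μ,σ), so the p-quantile of ln T is μ + z_p·σ.
ln(5.01) = 1.611 and ln(11.9) = 2.477; z_{0.26} = -0.6433, z_{0.78} = 0.7722.
σ = (2.477 − 1.611)/(0.7722 − (-0.6433)) = 0.611.
μ = 1.611 − (-0.6433)·0.611 = 2.005.
E[T] = exp(μ + σ²/2) = exp(2.005 + 0.1868) = 8.95 m/s.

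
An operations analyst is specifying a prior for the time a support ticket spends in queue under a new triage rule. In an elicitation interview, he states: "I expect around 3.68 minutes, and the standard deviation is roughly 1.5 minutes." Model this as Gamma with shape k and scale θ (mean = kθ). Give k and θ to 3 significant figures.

k ≈ 6.02, θ ≈ 0.611

For Gamma(k, scale θ): mean = kθ, variance = kθ², so CV = 1/√k.
CV = SD/mean = 1.5/3.68 = 0.4076, hence k = 1/CV² = 6.02.
Then θ = mean/k = 3.68/6.02 = 0.611.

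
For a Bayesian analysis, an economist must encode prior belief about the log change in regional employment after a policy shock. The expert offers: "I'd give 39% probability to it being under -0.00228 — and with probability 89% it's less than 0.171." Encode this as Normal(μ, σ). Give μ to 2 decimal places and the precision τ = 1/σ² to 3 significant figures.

μ = 0.03, τ = 75.5

For Normal(μ,σ), the p-quantile is μ + z_p·σ. Here z_{0.39} = -0.2793, z_{0.89} = 1.227.
So -0.00228 = μ − 0.2793σ and 0.171 = μ + 1.227σ.
Subtracting: σ = (0.171 − -0.00228)/(1.227 − (-0.2793)) = 0.12.
Then μ = -0.00228 − (-0.2793)·0.12 = 0.03.
Precision τ = 1/σ² = 1/0.1151² = 75.5.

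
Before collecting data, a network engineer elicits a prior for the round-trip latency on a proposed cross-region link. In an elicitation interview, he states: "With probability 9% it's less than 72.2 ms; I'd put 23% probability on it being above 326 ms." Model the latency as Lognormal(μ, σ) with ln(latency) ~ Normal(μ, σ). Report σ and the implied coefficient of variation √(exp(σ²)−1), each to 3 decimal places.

If T ~ Lognormal(μ,σ) then ln T ~ Normal(μ,σ), so the p-quantile of ln T is μ + z_p·σ.
ln(72.2) = 4.279 and ln(326) = 5.787; z_{0.09} = -1.341, z_{0.77} = 0.7388.
σ = (5.787 − 4.279)/(0.7388 − (-1.341)) = 0.725.
μ = 4.279 − (-1.341)·0.725 = 5.251.
CV = √(exp(σ²)−1) = √(exp(0.5254)−1) = 0.831.

σ ≈ 0.725, CV ≈ 0.831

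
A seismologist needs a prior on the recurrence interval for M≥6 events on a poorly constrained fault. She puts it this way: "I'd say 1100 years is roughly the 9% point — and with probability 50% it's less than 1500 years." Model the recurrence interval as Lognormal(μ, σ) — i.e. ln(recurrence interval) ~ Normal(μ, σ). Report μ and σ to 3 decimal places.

If T ~ Lognormal(μ,σ) then ln T ~ Normal(μ,σ), so the p-quantile of ln T is μ + z_p·σ.
ln(1100) = 7.003 and ln(1500) = 7.313; z_{0.09} = -1.341, z_{0.5} = 0.
σ = (7.313 − 7.003)/(0 − (-1.341)) = 0.231.
μ = 7.003 − (-1.341)·0.231 = 7.313.

μ ≈ 7.313, σ ≈ 0.231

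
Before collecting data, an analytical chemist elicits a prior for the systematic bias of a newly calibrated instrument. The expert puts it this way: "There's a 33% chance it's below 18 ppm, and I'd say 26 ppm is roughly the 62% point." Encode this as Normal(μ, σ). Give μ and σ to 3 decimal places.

For Normal(μ,σ), the p-quantile is μ + z_p·σ. Here z_{0.33} = -0.4399, z_{0.62} = 0.3055.
So 18 = μ − 0.4399σ and 26 = μ + 0.3055σ.
Subtracting: σ = (26 − 18)/(0.3055 − (-0.4399)) = 10.733.
Then μ = 18 − (-0.4399)·10.733 = 22.721.

μ = 22.721, σ = 10.733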